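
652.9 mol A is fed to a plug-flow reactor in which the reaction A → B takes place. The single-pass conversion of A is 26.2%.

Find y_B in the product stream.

A reacted = 0.262 × 652.9 = 171.1 mol; ν_A = −1, so ξ = 171.1/1 = 171.1 mol.
Outlet amounts (n = n₀ + ν ξ):
  A: 652.9 − 1(171.1) = 481.8
  B: 0 + 1(171.1) = 171.1
Total out = 652.9 mol; y_B = 171.1 / 652.9 = 0.262.

0.262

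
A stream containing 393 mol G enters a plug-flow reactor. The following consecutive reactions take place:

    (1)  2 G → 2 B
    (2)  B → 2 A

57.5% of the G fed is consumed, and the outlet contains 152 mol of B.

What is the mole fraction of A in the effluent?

0.317

Conversion of G: G consumed = 2ξ₁ = 0.575 × 393 → ξ₁ = 113 mol.
B balance: n_B = 0 + 2ξ₁ − 1ξ₂ = 152 → ξ₂ = (2·113 − 152)/1 = 73.97 mol.
Outlet amounts (n = n₀ + Σ ν·ξ):
  G: 393 − 2(113) = 167
  B: 0 + 2(113) − 1(73.97) = 152
  A: 0 + 2(73.97) = 147.9
Total out = 467 mol; y_A = 147.9 / 467 = 0.3168.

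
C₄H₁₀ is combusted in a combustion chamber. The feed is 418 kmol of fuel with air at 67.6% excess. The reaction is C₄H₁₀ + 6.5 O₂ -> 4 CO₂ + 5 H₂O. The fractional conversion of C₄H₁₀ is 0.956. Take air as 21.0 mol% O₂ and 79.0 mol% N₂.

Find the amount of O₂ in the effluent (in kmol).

1960 kmol

Stoichiometric O₂ = 6.5 × 418 = 2717 kmol; O₂ fed = 2717 × 1.676 = 4554 kmol.
N₂ fed = 4554 × 79/21 = 17130 kmol.
Fuel reacted = 0.956 × 418 → ξ = 399.6 kmol.
Outlet (n = n₀ + ν ξ):
  C₄H₁₀: 418 − 1(399.6) = 18.39
  O₂: 4554 − 6.5(399.6) = 1956
  N₂: 17130 (inert)
  CO₂: 0 + 4(399.6) = 1598
  H₂O: 0 + 5(399.6) = 1998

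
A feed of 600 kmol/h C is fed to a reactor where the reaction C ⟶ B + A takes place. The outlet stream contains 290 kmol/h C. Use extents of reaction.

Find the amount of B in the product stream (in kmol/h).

For C: n = n₀ − 1ξ → 290 = 600 − 1ξ, giving ξ = 310 kmol/h.
Outlet amounts (n = n₀ + ν ξ):
  C: 600 − 1(310) = 290
  B: 0 + 1(310) = 310
  A: 0 + 1(310) = 310

310 kmol/h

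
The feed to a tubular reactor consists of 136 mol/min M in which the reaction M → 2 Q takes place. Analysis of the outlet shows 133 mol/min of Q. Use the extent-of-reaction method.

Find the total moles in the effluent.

For Q: n = n₀ + 2ξ → 133 = 0 + 2ξ, giving ξ = 66.5 mol/min.
Outlet amounts (n = n₀ + ν ξ):
  M: 136 − 1(66.5) = 69.5
  Q: 0 + 2(66.5) = 133
Total out = 69.5 + 133 = 202.5 mol/min.

202 mol/min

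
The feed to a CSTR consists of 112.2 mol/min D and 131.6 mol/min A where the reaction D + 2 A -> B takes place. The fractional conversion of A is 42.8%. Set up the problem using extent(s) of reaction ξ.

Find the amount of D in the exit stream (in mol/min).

84 mol/min

A reacted = 0.428 × 131.6 = 56.32 mol/min; ν_A = −2, so ξ = 56.32/2 = 28.16 mol/min.
Outlet amounts (n = n₀ + ν ξ):
  D: 112.2 − 1(28.16) = 84.04
  A: 131.6 − 2(28.16) = 75.28
  B: 0 + 1(28.16) = 28.16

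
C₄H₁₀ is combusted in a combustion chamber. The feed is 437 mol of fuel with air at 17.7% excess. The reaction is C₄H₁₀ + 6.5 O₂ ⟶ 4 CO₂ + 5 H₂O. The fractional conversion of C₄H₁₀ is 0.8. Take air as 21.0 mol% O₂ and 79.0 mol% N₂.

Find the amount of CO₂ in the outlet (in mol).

Stoichiometric O₂ = 6.5 × 437 = 2840 mol; O₂ fed = 2840 × 1.177 = 3343 mol.
N₂ fed = 3343 × 79/21 = 12580 mol.
Fuel reacted = 0.8 × 437 → ξ = 349.6 mol.
Outlet (n = n₀ + ν ξ):
  C₄H₁₀: 437 − 1(349.6) = 87.4
  O₂: 3343 − 6.5(349.6) = 1071
  N₂: 12580 (inert)
  CO₂: 0 + 4(349.6) = 1398
  H₂O: 0 + 5(349.6) = 1748

1400 mol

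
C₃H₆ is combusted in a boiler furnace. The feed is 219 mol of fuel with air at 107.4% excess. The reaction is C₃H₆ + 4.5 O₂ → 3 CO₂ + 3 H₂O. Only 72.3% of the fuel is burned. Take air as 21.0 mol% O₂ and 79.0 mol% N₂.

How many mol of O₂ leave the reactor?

1330 mol

Stoichiometric O₂ = 4.5 × 219 = 985.5 mol; O₂ fed = 985.5 × 2.074 = 2044 mol.
N₂ fed = 2044 × 79/21 = 7689 mol.
Fuel reacted = 0.723 × 219 → ξ = 158.3 mol.
Outlet (n = n₀ + ν ξ):
  C₃H₆: 219 − 1(158.3) = 60.66
  O₂: 2044 − 4.5(158.3) = 1331
  N₂: 7689 (inert)
  CO₂: 0 + 3(158.3) = 475
  H₂O: 0 + 3(158.3) = 475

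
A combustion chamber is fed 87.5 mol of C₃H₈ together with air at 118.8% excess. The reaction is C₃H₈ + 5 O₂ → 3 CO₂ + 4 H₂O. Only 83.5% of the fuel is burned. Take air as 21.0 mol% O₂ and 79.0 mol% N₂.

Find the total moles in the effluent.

4720 mol

Stoichiometric O₂ = 5 × 87.5 = 437.5 mol; O₂ fed = 437.5 × 2.188 = 957.2 mol.
N₂ fed = 957.2 × 79/21 = 3601 mol.
Fuel reacted = 0.835 × 87.5 → ξ = 73.06 mol.
Outlet (n = n₀ + ν ξ):
  C₃H₈: 87.5 − 1(73.06) = 14.44
  O₂: 957.2 − 5(73.06) = 591.9
  N₂: 3601 (inert)
  CO₂: 0 + 3(73.06) = 219.2
  H₂O: 0 + 4(73.06) = 292.2
Total out = 14.44 + 591.9 + 3601 + 219.2 + 292.2 = 4719 mol.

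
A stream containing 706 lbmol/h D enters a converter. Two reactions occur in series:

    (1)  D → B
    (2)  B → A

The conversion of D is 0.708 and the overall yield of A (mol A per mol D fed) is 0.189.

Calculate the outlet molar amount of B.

Conversion of D: D consumed = 1ξ₁ = 0.708 × 706 → ξ₁ = 499.8 lbmol/h.
Yield of A: 1ξ₂ / 706 = 0.189 → ξ₂ = 133.4 lbmol/h.
Outlet amounts (n = n₀ + Σ ν·ξ):
  D: 706 − 1(499.8) = 206.2
  B: 0 + 1(499.8) − 1(133.4) = 366.4
  A: 0 + 1(133.4) = 133.4

366 lbmol/h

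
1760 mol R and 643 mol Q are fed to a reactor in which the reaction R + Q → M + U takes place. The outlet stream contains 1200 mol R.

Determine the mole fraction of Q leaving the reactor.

For R: n = n₀ − 1ξ → 1200 = 1760 − 1ξ, giving ξ = 560 mol.
Outlet amounts (n = n₀ + ν ξ):
  R: 1760 − 1(560) = 1200
  Q: 643 − 1(560) = 83
  M: 0 + 1(560) = 560
  U: 0 + 1(560) = 560
Total out = 2403 mol; y_Q = 83 / 2403 = 0.03454.

0.0345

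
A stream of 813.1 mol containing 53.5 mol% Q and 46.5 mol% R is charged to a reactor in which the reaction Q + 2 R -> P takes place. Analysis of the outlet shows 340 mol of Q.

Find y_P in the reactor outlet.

For Q: n = n₀ − 1ξ → 340 = 435 − 1ξ, giving ξ = 95.01 mol.
Outlet amounts (n = n₀ + ν ξ):
  Q: 435 − 1(95.01) = 340
  R: 378.1 − 2(95.01) = 188.1
  P: 0 + 1(95.01) = 95.01
Total out = 623.1 mol; y_P = 95.01 / 623.1 = 0.1525.

0.152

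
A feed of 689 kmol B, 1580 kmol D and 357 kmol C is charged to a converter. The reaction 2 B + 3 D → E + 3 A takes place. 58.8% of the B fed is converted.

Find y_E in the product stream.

B reacted = 0.588 × 689 = 405.1 kmol; ν_B = −2, so ξ = 405.1/2 = 202.6 kmol.
Outlet amounts (n = n₀ + ν ξ):
  B: 689 − 2(202.6) = 283.9
  D: 1580 − 3(202.6) = 972.3
  E: 0 + 1(202.6) = 202.6
  A: 0 + 3(202.6) = 607.7
  C: 357 (inert)
Total out = 2423 kmol; y_E = 202.6 / 2423 = 0.08359.

0.0836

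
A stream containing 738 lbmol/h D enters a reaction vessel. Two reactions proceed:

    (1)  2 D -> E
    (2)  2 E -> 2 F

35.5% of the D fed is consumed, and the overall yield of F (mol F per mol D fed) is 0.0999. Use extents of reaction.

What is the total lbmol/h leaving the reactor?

Conversion of D: D consumed = 2ξ₁ = 0.355 × 738 → ξ₁ = 131 lbmol/h.
Yield of F: 2ξ₂ / 738 = 0.0999 → ξ₂ = 36.86 lbmol/h.
Outlet amounts (n = n₀ + Σ ν·ξ):
  D: 738 − 2(131) = 476
  E: 0 + 1(131) − 2(36.86) = 57.27
  F: 0 + 2(36.86) = 73.73
Total out = 476 + 57.27 + 73.73 = 607 lbmol/h.

607 lbmol/h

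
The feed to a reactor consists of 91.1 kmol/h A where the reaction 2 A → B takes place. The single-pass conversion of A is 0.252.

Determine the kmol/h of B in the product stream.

11.5 kmol/h

A reacted = 0.252 × 91.1 = 22.96 kmol/h; ν_A = −2, so ξ = 22.96/2 = 11.48 kmol/h.
Outlet amounts (n = n₀ + ν ξ):
  A: 91.1 − 2(11.48) = 68.14
  B: 0 + 1(11.48) = 11.48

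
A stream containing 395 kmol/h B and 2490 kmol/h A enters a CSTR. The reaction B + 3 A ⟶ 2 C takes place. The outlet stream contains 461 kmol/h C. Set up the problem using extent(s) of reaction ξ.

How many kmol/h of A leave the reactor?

1800 kmol/h

For C: n = n₀ + 2ξ → 461 = 0 + 2ξ, giving ξ = 230.5 kmol/h.
Outlet amounts (n = n₀ + ν ξ):
  B: 395 − 1(230.5) = 164.5
  A: 2490 − 3(230.5) = 1798
  C: 0 + 2(230.5) = 461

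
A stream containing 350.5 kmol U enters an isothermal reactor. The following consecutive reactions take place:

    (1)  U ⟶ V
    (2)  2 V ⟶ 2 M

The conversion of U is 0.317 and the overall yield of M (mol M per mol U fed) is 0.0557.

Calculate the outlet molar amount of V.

Conversion of U: U consumed = 1ξ₁ = 0.317 × 350.5 → ξ₁ = 111.1 kmol.
Yield of M: 2ξ₂ / 350.5 = 0.0557 → ξ₂ = 9.761 kmol.
Outlet amounts (n = n₀ + Σ ν·ξ):
  U: 350.5 − 1(111.1) = 239.4
  V: 0 + 1(111.1) − 2(9.761) = 91.59
  M: 0 + 2(9.761) = 19.52

91.6 kmol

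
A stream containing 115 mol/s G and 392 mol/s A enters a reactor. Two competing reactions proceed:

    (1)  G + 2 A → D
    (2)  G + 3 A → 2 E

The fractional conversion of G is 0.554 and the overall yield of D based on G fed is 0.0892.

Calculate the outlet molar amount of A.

Yield of D: 1ξ₁ / 115 = 0.0892 → ξ₁ = 10.26 mol/s.
Conversion of G: 1ξ₁ + 1ξ₂ = 0.554 × 115 = 63.71 → ξ₂ = 53.45 mol/s.
Outlet amounts (n = n₀ + Σ ν·ξ):
  G: 115 − 1(10.26) − 1(53.45) = 51.29
  A: 392 − 2(10.26) − 3(53.45) = 211.1
  D: 0 + 1(10.26) = 10.26
  E: 0 + 2(53.45) = 106.9

211 mol/s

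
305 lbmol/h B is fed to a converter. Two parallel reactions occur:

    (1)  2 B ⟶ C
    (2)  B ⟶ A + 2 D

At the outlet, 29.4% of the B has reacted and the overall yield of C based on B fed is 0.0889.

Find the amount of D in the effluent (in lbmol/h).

70.9 lbmol/h

Yield of C: 1ξ₁ / 305 = 0.0889 → ξ₁ = 27.11 lbmol/h.
Conversion of B: 2ξ₁ + 1ξ₂ = 0.294 × 305 = 89.67 → ξ₂ = 35.44 lbmol/h.
Outlet amounts (n = n₀ + Σ ν·ξ):
  B: 305 − 2(27.11) − 1(35.44) = 215.3
  C: 0 + 1(27.11) = 27.11
  A: 0 + 1(35.44) = 35.44
  D: 0 + 2(35.44) = 70.88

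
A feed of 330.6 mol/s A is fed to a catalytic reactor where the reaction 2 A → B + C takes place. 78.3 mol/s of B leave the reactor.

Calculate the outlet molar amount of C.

For B: n = n₀ + 1ξ → 78.3 = 0 + 1ξ, giving ξ = 78.3 mol/s.
Outlet amounts (n = n₀ + ν ξ):
  A: 330.6 − 2(78.3) = 174
  B: 0 + 1(78.3) = 78.3
  C: 0 + 1(78.3) = 78.3

78.3 mol/s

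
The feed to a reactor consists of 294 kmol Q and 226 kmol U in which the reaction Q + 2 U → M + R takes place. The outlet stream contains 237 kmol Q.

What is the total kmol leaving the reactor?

For Q: n = n₀ − 1ξ → 237 = 294 − 1ξ, giving ξ = 57 kmol.
Outlet amounts (n = n₀ + ν ξ):
  Q: 294 − 1(57) = 237
  U: 226 − 2(57) = 112
  M: 0 + 1(57) = 57
  R: 0 + 1(57) = 57
Total out = 237 + 112 + 57 + 57 = 463 kmol.

463 kmol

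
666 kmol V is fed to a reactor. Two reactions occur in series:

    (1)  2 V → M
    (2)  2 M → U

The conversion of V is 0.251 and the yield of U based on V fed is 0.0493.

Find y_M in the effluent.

0.0326

Conversion of V: V consumed = 2ξ₁ = 0.251 × 666 → ξ₁ = 83.58 kmol.
Yield of U: 1ξ₂ / 666 = 0.0493 → ξ₂ = 32.83 kmol.
Outlet amounts (n = n₀ + Σ ν·ξ):
  V: 666 − 2(83.58) = 498.8
  M: 0 + 1(83.58) − 2(32.83) = 17.92
  U: 0 + 1(32.83) = 32.83
Total out = 549.6 kmol; y_M = 17.92 / 549.6 = 0.0326.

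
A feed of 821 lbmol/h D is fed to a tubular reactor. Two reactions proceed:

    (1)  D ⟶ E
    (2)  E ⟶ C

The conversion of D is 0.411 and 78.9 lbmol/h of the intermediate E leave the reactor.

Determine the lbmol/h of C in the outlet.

Conversion of D: D consumed = 1ξ₁ = 0.411 × 821 → ξ₁ = 337.4 lbmol/h.
E balance: n_E = 0 + 1ξ₁ − 1ξ₂ = 78.9 → ξ₂ = (1·337.4 − 78.9)/1 = 258.5 lbmol/h.
Outlet amounts (n = n₀ + Σ ν·ξ):
  D: 821 − 1(337.4) = 483.6
  E: 0 + 1(337.4) − 1(258.5) = 78.9
  C: 0 + 1(258.5) = 258.5

259 lbmol/h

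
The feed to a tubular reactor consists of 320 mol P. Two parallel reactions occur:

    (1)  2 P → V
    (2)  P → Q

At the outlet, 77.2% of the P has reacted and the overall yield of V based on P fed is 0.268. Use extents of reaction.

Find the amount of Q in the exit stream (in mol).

Yield of V: 1ξ₁ / 320 = 0.268 → ξ₁ = 85.76 mol.
Conversion of P: 2ξ₁ + 1ξ₂ = 0.772 × 320 = 247 → ξ₂ = 75.52 mol.
Outlet amounts (n = n₀ + Σ ν·ξ):
  P: 320 − 2(85.76) − 1(75.52) = 72.96
  V: 0 + 1(85.76) = 85.76
  Q: 0 + 1(75.52) = 75.52

75.5 mol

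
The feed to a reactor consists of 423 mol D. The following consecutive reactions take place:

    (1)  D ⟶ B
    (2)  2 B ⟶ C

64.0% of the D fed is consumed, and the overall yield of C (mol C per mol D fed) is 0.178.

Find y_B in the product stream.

Conversion of D: D consumed = 1ξ₁ = 0.64 × 423 → ξ₁ = 270.7 mol.
Yield of C: 1ξ₂ / 423 = 0.178 → ξ₂ = 75.29 mol.
Outlet amounts (n = n₀ + Σ ν·ξ):
  D: 423 − 1(270.7) = 152.3
  B: 0 + 1(270.7) − 2(75.29) = 120.1
  C: 0 + 1(75.29) = 75.29
Total out = 347.7 mol; y_B = 120.1 / 347.7 = 0.3455.

0.345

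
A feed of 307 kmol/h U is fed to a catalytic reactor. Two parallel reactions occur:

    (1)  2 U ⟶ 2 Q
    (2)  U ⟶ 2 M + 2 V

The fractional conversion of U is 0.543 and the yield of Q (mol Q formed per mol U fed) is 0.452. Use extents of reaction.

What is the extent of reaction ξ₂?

ξ₂ = 27.9 kmol/h

Yield of Q: 2ξ₁ / 307 = 0.452 → ξ₁ = 69.38 kmol/h.
Conversion of U: 2ξ₁ + 1ξ₂ = 0.543 × 307 = 166.7 → ξ₂ = 27.94 kmol/h.
Outlet amounts (n = n₀ + Σ ν·ξ):
  U: 307 − 2(69.38) − 1(27.94) = 140.3
  Q: 0 + 2(69.38) = 138.8
  M: 0 + 2(27.94) = 55.87
  V: 0 + 2(27.94) = 55.87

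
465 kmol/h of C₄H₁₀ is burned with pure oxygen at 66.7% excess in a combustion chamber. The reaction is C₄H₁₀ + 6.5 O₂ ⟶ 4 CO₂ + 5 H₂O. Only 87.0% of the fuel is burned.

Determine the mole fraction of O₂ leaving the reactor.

Stoichiometric O₂ = 6.5 × 465 = 3022 kmol/h; O₂ fed = 3022 × 1.667 = 5039 kmol/h.
Fuel reacted = 0.87 × 465 → ξ = 404.6 kmol/h.
Outlet (n = n₀ + ν ξ):
  C₄H₁₀: 465 − 1(404.6) = 60.45
  O₂: 5039 − 6.5(404.6) = 2409
  CO₂: 0 + 4(404.6) = 1618
  H₂O: 0 + 5(404.6) = 2023
Total out = 6110 kmol/h; y_O₂ = 2409 / 6110 = 0.3942.

0.394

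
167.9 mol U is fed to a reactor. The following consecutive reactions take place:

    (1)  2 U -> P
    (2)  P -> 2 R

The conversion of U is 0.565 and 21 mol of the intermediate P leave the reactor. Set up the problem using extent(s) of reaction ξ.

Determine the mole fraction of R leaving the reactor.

0.36

Conversion of U: U consumed = 2ξ₁ = 0.565 × 167.9 → ξ₁ = 47.43 mol.
P balance: n_P = 0 + 1ξ₁ − 1ξ₂ = 21 → ξ₂ = (1·47.43 − 21)/1 = 26.43 mol.
Outlet amounts (n = n₀ + Σ ν·ξ):
  U: 167.9 − 2(47.43) = 73.04
  P: 0 + 1(47.43) − 1(26.43) = 21
  R: 0 + 2(26.43) = 52.86
Total out = 146.9 mol; y_R = 52.86 / 146.9 = 0.3599.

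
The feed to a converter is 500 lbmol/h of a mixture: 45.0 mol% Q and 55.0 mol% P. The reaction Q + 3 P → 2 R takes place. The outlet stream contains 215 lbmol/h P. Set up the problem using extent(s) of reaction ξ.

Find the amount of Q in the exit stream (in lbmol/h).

For P: n = n₀ − 3ξ → 215 = 275 − 3ξ, giving ξ = 20 lbmol/h.
Outlet amounts (n = n₀ + ν ξ):
  Q: 225 − 1(20) = 205
  P: 275 − 3(20) = 215
  R: 0 + 2(20) = 40

205 lbmol/h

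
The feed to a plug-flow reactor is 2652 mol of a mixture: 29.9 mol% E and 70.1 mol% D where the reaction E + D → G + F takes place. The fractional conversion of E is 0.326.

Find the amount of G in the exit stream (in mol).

E reacted = 0.326 × 792.9 = 258.5 mol; ν_E = −1, so ξ = 258.5/1 = 258.5 mol.
Outlet amounts (n = n₀ + ν ξ):
  E: 792.9 − 1(258.5) = 534.4
  D: 1859 − 1(258.5) = 1601
  G: 0 + 1(258.5) = 258.5
  F: 0 + 1(258.5) = 258.5

259 mol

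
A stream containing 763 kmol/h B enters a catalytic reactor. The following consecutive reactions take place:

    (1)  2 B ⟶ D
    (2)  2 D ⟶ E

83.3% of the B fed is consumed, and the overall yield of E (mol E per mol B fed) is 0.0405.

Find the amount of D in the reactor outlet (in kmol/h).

256 kmol/h

Conversion of B: B consumed = 2ξ₁ = 0.833 × 763 → ξ₁ = 317.8 kmol/h.
Yield of E: 1ξ₂ / 763 = 0.0405 → ξ₂ = 30.9 kmol/h.
Outlet amounts (n = n₀ + Σ ν·ξ):
  B: 763 − 2(317.8) = 127.4
  D: 0 + 1(317.8) − 2(30.9) = 256
  E: 0 + 1(30.9) = 30.9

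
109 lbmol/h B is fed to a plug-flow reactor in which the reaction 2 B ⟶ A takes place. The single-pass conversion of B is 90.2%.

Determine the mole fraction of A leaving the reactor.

0.821

B reacted = 0.902 × 109 = 98.32 lbmol/h; ν_B = −2, so ξ = 98.32/2 = 49.16 lbmol/h.
Outlet amounts (n = n₀ + ν ξ):
  B: 109 − 2(49.16) = 10.68
  A: 0 + 1(49.16) = 49.16
Total out = 59.84 lbmol/h; y_A = 49.16 / 59.84 = 0.8215.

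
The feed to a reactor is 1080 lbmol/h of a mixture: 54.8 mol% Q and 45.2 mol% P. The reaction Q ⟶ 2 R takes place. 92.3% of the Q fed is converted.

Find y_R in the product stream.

Q reacted = 0.923 × 591.8 = 546.3 lbmol/h; ν_Q = −1, so ξ = 546.3/1 = 546.3 lbmol/h.
Outlet amounts (n = n₀ + ν ξ):
  Q: 591.8 − 1(546.3) = 45.57
  R: 0 + 2(546.3) = 1093
  P: 488.2 (inert)
Total out = 1626 lbmol/h; y_R = 1093 / 1626 = 0.6718.

0.672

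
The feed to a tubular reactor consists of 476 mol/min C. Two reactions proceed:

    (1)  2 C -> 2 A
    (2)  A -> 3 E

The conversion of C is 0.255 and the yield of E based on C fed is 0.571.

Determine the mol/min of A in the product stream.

Conversion of C: C consumed = 2ξ₁ = 0.255 × 476 → ξ₁ = 60.69 mol/min.
Yield of E: 3ξ₂ / 476 = 0.571 → ξ₂ = 90.6 mol/min.
Outlet amounts (n = n₀ + Σ ν·ξ):
  C: 476 − 2(60.69) = 354.6
  A: 0 + 2(60.69) − 1(90.6) = 30.78
  E: 0 + 3(90.6) = 271.8

30.8 mol/min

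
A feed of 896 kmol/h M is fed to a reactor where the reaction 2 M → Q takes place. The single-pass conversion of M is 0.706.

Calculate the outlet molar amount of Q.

M reacted = 0.706 × 896 = 632.6 kmol/h; ν_M = −2, so ξ = 632.6/2 = 316.3 kmol/h.
Outlet amounts (n = n₀ + ν ξ):
  M: 896 − 2(316.3) = 263.4
  Q: 0 + 1(316.3) = 316.3

316 kmol/h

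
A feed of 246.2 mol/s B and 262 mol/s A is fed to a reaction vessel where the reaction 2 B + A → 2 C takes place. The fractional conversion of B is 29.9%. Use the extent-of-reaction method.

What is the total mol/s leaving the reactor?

471 mol/s

B reacted = 0.299 × 246.2 = 73.61 mol/s; ν_B = −2, so ξ = 73.61/2 = 36.81 mol/s.
Outlet amounts (n = n₀ + ν ξ):
  B: 246.2 − 2(36.81) = 172.6
  A: 262 − 1(36.81) = 225.2
  C: 0 + 2(36.81) = 73.61
Total out = 172.6 + 225.2 + 73.61 = 471.4 mol/s.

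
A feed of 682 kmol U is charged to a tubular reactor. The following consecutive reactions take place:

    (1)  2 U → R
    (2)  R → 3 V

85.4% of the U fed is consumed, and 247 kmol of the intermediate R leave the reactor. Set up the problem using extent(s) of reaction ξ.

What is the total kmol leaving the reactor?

479 kmol

Conversion of U: U consumed = 2ξ₁ = 0.854 × 682 → ξ₁ = 291.2 kmol.
R balance: n_R = 0 + 1ξ₁ − 1ξ₂ = 247 → ξ₂ = (1·291.2 − 247)/1 = 44.21 kmol.
Outlet amounts (n = n₀ + Σ ν·ξ):
  U: 682 − 2(291.2) = 99.57
  R: 0 + 1(291.2) − 1(44.21) = 247
  V: 0 + 3(44.21) = 132.6
Total out = 99.57 + 247 + 132.6 = 479.2 kmol.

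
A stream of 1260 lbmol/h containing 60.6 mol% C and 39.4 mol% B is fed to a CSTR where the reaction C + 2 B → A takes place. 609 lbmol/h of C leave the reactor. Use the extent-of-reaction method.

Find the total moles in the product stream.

951 lbmol/h

For C: n = n₀ − 1ξ → 609 = 763.6 − 1ξ, giving ξ = 154.6 lbmol/h.
Outlet amounts (n = n₀ + ν ξ):
  C: 763.6 − 1(154.6) = 609
  B: 496.4 − 2(154.6) = 187.3
  A: 0 + 1(154.6) = 154.6
Total out = 609 + 187.3 + 154.6 = 950.9 lbmol/h.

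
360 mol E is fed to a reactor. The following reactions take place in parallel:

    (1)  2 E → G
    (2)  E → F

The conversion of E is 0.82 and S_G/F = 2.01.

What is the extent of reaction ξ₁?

ξ₁ = 118 mol

Conversion of E: E consumed = 0.82 × 360 = 295.2 mol = 2ξ₁ + 1ξ₂.
Selectivity: 1ξ₁ / (1ξ₂) = 2.01 → ξ₁ = 2.01 ξ₂.
Substitute: (2·2.01 + 1) ξ₂ = 295.2 → ξ₂ = 58.8 mol, ξ₁ = 118.2 mol.
Outlet amounts (n = n₀ + Σ ν·ξ):
  E: 360 − 2(118.2) − 1(58.8) = 64.8
  G: 0 + 1(118.2) = 118.2
  F: 0 + 1(58.8) = 58.8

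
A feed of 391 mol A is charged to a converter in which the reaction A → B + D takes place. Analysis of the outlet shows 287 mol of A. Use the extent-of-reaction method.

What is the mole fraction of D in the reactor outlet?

For A: n = n₀ − 1ξ → 287 = 391 − 1ξ, giving ξ = 104 mol.
Outlet amounts (n = n₀ + ν ξ):
  A: 391 − 1(104) = 287
  B: 0 + 1(104) = 104
  D: 0 + 1(104) = 104
Total out = 495 mol; y_D = 104 / 495 = 0.2101.

0.21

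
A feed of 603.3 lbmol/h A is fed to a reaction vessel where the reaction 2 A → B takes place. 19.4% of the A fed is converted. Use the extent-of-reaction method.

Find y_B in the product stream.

0.107

A reacted = 0.194 × 603.3 = 117 lbmol/h; ν_A = −2, so ξ = 117/2 = 58.52 lbmol/h.
Outlet amounts (n = n₀ + ν ξ):
  A: 603.3 − 2(58.52) = 486.3
  B: 0 + 1(58.52) = 58.52
Total out = 544.8 lbmol/h; y_B = 58.52 / 544.8 = 0.1074.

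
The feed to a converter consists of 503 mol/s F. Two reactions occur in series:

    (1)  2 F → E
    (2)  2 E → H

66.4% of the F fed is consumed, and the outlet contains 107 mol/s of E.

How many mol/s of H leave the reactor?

30 mol/s

Conversion of F: F consumed = 2ξ₁ = 0.664 × 503 → ξ₁ = 167 mol/s.
E balance: n_E = 0 + 1ξ₁ − 2ξ₂ = 107 → ξ₂ = (1·167 − 107)/2 = 30 mol/s.
Outlet amounts (n = n₀ + Σ ν·ξ):
  F: 503 − 2(167) = 169
  E: 0 + 1(167) − 2(30) = 107
  H: 0 + 1(30) = 30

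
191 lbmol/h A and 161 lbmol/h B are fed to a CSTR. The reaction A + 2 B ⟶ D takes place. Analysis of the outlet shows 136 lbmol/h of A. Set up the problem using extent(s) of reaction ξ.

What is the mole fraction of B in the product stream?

0.211

For A: n = n₀ − 1ξ → 136 = 191 − 1ξ, giving ξ = 55 lbmol/h.
Outlet amounts (n = n₀ + ν ξ):
  A: 191 − 1(55) = 136
  B: 161 − 2(55) = 51
  D: 0 + 1(55) = 55
Total out = 242 lbmol/h; y_B = 51 / 242 = 0.2107.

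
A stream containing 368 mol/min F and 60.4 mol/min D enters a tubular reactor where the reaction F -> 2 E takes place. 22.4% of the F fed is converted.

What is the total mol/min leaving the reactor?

511 mol/min

F reacted = 0.224 × 368 = 82.43 mol/min; ν_F = −1, so ξ = 82.43/1 = 82.43 mol/min.
Outlet amounts (n = n₀ + ν ξ):
  F: 368 − 1(82.43) = 285.6
  E: 0 + 2(82.43) = 164.9
  D: 60.4 (inert)
Total out = 285.6 + 164.9 + 60.4 = 510.8 mol/min.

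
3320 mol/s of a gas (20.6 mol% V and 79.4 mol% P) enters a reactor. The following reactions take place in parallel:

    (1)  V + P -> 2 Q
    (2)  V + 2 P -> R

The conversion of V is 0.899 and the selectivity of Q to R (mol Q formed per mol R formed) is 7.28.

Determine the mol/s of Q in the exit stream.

Conversion of V: V consumed = 0.899 × 683.9 = 614.8 mol/s = 1ξ₁ + 1ξ₂.
Selectivity: 2ξ₁ / (1ξ₂) = 7.28 → ξ₁ = 3.64 ξ₂.
Substitute: (1·3.64 + 1) ξ₂ = 614.8 → ξ₂ = 132.5 mol/s, ξ₁ = 482.3 mol/s.
Outlet amounts (n = n₀ + Σ ν·ξ):
  V: 683.9 − 1(482.3) − 1(132.5) = 69.08
  P: 2636 − 1(482.3) − 2(132.5) = 1889
  Q: 0 + 2(482.3) = 964.7
  R: 0 + 1(132.5) = 132.5

965 mol/s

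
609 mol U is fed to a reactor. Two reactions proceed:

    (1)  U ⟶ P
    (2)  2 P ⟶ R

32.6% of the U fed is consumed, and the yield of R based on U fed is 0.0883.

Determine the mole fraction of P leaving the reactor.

Conversion of U: U consumed = 1ξ₁ = 0.326 × 609 → ξ₁ = 198.5 mol.
Yield of R: 1ξ₂ / 609 = 0.0883 → ξ₂ = 53.77 mol.
Outlet amounts (n = n₀ + Σ ν·ξ):
  U: 609 − 1(198.5) = 410.5
  P: 0 + 1(198.5) − 2(53.77) = 90.98
  R: 0 + 1(53.77) = 53.77
Total out = 555.2 mol; y_P = 90.98 / 555.2 = 0.1639.

0.164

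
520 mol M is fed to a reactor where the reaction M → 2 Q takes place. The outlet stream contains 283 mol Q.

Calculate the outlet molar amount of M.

For Q: n = n₀ + 2ξ → 283 = 0 + 2ξ, giving ξ = 141.5 mol.
Outlet amounts (n = n₀ + ν ξ):
  M: 520 − 1(141.5) = 378.5
  Q: 0 + 2(141.5) = 283

378 mol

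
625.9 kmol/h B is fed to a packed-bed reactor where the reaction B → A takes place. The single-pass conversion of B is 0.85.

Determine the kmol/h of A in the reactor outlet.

B reacted = 0.85 × 625.9 = 532 kmol/h; ν_B = −1, so ξ = 532/1 = 532 kmol/h.
Outlet amounts (n = n₀ + ν ξ):
  B: 625.9 − 1(532) = 93.88
  A: 0 + 1(532) = 532

532 kmol/h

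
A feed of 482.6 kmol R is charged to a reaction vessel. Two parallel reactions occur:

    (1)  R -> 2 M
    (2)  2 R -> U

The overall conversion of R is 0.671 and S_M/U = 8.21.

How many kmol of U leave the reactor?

Conversion of R: R consumed = 0.671 × 482.6 = 323.8 kmol = 1ξ₁ + 2ξ₂.
Selectivity: 2ξ₁ / (1ξ₂) = 8.21 → ξ₁ = 4.105 ξ₂.
Substitute: (1·4.105 + 2) ξ₂ = 323.8 → ξ₂ = 53.04 kmol, ξ₁ = 217.7 kmol.
Outlet amounts (n = n₀ + Σ ν·ξ):
  R: 482.6 − 1(217.7) − 2(53.04) = 158.8
  M: 0 + 2(217.7) = 435.5
  U: 0 + 1(53.04) = 53.04

53 kmol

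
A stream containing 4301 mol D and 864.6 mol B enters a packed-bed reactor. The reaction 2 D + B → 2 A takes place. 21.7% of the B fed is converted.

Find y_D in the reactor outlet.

0.789

B reacted = 0.217 × 864.6 = 187.6 mol; ν_B = −1, so ξ = 187.6/1 = 187.6 mol.
Outlet amounts (n = n₀ + ν ξ):
  D: 4301 − 2(187.6) = 3926
  B: 864.6 − 1(187.6) = 677
  A: 0 + 2(187.6) = 375.2
Total out = 4978 mol; y_D = 3926 / 4978 = 0.7886.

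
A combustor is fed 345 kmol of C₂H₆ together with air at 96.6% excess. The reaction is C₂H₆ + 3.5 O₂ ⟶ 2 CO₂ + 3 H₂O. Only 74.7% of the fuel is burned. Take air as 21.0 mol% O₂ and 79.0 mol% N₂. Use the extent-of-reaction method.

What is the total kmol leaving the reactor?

11800 kmol

Stoichiometric O₂ = 3.5 × 345 = 1208 kmol; O₂ fed = 1208 × 1.966 = 2374 kmol.
N₂ fed = 2374 × 79/21 = 8931 kmol.
Fuel reacted = 0.747 × 345 → ξ = 257.7 kmol.
Outlet (n = n₀ + ν ξ):
  C₂H₆: 345 − 1(257.7) = 87.29
  O₂: 2374 − 3.5(257.7) = 1472
  N₂: 8931 (inert)
  CO₂: 0 + 2(257.7) = 515.4
  H₂O: 0 + 3(257.7) = 773.1
Total out = 87.29 + 1472 + 8931 + 515.4 + 773.1 = 11780 kmol.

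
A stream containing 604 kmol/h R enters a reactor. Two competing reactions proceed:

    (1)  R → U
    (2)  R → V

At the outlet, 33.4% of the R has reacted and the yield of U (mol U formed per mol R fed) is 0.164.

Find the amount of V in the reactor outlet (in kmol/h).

Yield of U: 1ξ₁ / 604 = 0.164 → ξ₁ = 99.06 kmol/h.
Conversion of R: 1ξ₁ + 1ξ₂ = 0.334 × 604 = 201.7 → ξ₂ = 102.7 kmol/h.
Outlet amounts (n = n₀ + Σ ν·ξ):
  R: 604 − 1(99.06) − 1(102.7) = 402.3
  U: 0 + 1(99.06) = 99.06
  V: 0 + 1(102.7) = 102.7

103 kmol/h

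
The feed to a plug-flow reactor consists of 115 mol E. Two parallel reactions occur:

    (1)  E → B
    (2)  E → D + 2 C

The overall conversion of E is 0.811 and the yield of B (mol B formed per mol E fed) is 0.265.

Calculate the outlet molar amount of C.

126 mol

Yield of B: 1ξ₁ / 115 = 0.265 → ξ₁ = 30.48 mol.
Conversion of E: 1ξ₁ + 1ξ₂ = 0.811 × 115 = 93.27 → ξ₂ = 62.79 mol.
Outlet amounts (n = n₀ + Σ ν·ξ):
  E: 115 − 1(30.48) − 1(62.79) = 21.73
  B: 0 + 1(30.48) = 30.48
  D: 0 + 1(62.79) = 62.79
  C: 0 + 2(62.79) = 125.6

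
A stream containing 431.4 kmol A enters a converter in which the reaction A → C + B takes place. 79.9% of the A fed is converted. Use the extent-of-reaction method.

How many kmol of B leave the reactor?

A reacted = 0.799 × 431.4 = 344.7 kmol; ν_A = −1, so ξ = 344.7/1 = 344.7 kmol.
Outlet amounts (n = n₀ + ν ξ):
  A: 431.4 − 1(344.7) = 86.71
  C: 0 + 1(344.7) = 344.7
  B: 0 + 1(344.7) = 344.7

345 kmol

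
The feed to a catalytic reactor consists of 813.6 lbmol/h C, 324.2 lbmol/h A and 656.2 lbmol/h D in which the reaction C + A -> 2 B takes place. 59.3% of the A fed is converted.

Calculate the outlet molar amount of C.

621 lbmol/h

A reacted = 0.593 × 324.2 = 192.3 lbmol/h; ν_A = −1, so ξ = 192.3/1 = 192.3 lbmol/h.
Outlet amounts (n = n₀ + ν ξ):
  C: 813.6 − 1(192.3) = 621.3
  A: 324.2 − 1(192.3) = 131.9
  B: 0 + 2(192.3) = 384.5
  D: 656.2 (inert)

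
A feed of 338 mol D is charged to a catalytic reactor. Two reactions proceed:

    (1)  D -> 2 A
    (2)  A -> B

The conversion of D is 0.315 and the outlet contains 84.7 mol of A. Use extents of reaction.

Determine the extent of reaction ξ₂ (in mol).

Conversion of D: D consumed = 1ξ₁ = 0.315 × 338 → ξ₁ = 106.5 mol.
A balance: n_A = 0 + 2ξ₁ − 1ξ₂ = 84.7 → ξ₂ = (2·106.5 − 84.7)/1 = 128.2 mol.
Outlet amounts (n = n₀ + Σ ν·ξ):
  D: 338 − 1(106.5) = 231.5
  A: 0 + 2(106.5) − 1(128.2) = 84.7
  B: 0 + 1(128.2) = 128.2

ξ₂ = 128 mol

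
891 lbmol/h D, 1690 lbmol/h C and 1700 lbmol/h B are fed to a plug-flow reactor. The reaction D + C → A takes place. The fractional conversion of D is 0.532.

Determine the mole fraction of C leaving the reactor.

0.319

D reacted = 0.532 × 891 = 474 lbmol/h; ν_D = −1, so ξ = 474/1 = 474 lbmol/h.
Outlet amounts (n = n₀ + ν ξ):
  D: 891 − 1(474) = 417
  C: 1690 − 1(474) = 1216
  A: 0 + 1(474) = 474
  B: 1700 (inert)
Total out = 3807 lbmol/h; y_C = 1216 / 3807 = 0.3194.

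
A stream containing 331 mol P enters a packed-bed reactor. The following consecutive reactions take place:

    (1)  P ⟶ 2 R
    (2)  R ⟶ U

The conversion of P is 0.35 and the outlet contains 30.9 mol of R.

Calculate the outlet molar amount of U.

201 mol

Conversion of P: P consumed = 1ξ₁ = 0.35 × 331 → ξ₁ = 115.8 mol.
R balance: n_R = 0 + 2ξ₁ − 1ξ₂ = 30.9 → ξ₂ = (2·115.8 − 30.9)/1 = 200.8 mol.
Outlet amounts (n = n₀ + Σ ν·ξ):
  P: 331 − 1(115.8) = 215.2
  R: 0 + 2(115.8) − 1(200.8) = 30.9
  U: 0 + 1(200.8) = 200.8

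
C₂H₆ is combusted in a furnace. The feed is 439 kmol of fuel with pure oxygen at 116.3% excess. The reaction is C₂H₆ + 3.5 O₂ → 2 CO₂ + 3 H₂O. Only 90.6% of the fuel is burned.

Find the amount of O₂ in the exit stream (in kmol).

1930 kmol

Stoichiometric O₂ = 3.5 × 439 = 1536 kmol; O₂ fed = 1536 × 2.163 = 3323 kmol.
Fuel reacted = 0.906 × 439 → ξ = 397.7 kmol.
Outlet (n = n₀ + ν ξ):
  C₂H₆: 439 − 1(397.7) = 41.27
  O₂: 3323 − 3.5(397.7) = 1931
  CO₂: 0 + 2(397.7) = 795.5
  H₂O: 0 + 3(397.7) = 1193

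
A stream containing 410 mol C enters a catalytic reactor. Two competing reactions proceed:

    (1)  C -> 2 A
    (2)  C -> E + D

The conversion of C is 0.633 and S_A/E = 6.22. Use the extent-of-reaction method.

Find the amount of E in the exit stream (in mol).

Conversion of C: C consumed = 0.633 × 410 = 259.5 mol = 1ξ₁ + 1ξ₂.
Selectivity: 2ξ₁ / (1ξ₂) = 6.22 → ξ₁ = 3.11 ξ₂.
Substitute: (1·3.11 + 1) ξ₂ = 259.5 → ξ₂ = 63.15 mol, ξ₁ = 196.4 mol.
Outlet amounts (n = n₀ + Σ ν·ξ):
  C: 410 − 1(196.4) − 1(63.15) = 150.5
  A: 0 + 2(196.4) = 392.8
  E: 0 + 1(63.15) = 63.15
  D: 0 + 1(63.15) = 63.15

63.1 mol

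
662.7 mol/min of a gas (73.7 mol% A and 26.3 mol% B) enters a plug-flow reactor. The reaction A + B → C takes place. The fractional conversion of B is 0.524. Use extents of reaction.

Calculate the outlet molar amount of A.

B reacted = 0.524 × 174.3 = 91.33 mol/min; ν_B = −1, so ξ = 91.33/1 = 91.33 mol/min.
Outlet amounts (n = n₀ + ν ξ):
  A: 488.4 − 1(91.33) = 397.1
  B: 174.3 − 1(91.33) = 82.96
  C: 0 + 1(91.33) = 91.33

397 mol/min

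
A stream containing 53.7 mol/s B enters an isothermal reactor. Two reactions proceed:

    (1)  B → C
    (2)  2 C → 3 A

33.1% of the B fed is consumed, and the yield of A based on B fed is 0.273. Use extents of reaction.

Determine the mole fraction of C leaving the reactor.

0.137

Conversion of B: B consumed = 1ξ₁ = 0.331 × 53.7 → ξ₁ = 17.77 mol/s.
Yield of A: 3ξ₂ / 53.7 = 0.273 → ξ₂ = 4.887 mol/s.
Outlet amounts (n = n₀ + Σ ν·ξ):
  B: 53.7 − 1(17.77) = 35.93
  C: 0 + 1(17.77) − 2(4.887) = 8.001
  A: 0 + 3(4.887) = 14.66
Total out = 58.59 mol/s; y_C = 8.001 / 58.59 = 0.1366.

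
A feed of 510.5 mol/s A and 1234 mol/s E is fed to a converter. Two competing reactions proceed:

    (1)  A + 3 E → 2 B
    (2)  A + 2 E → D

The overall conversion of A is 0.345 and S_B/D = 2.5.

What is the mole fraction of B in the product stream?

Conversion of A: A consumed = 0.345 × 510.5 = 176.1 mol/s = 1ξ₁ + 1ξ₂.
Selectivity: 2ξ₁ / (1ξ₂) = 2.5 → ξ₁ = 1.25 ξ₂.
Substitute: (1·1.25 + 1) ξ₂ = 176.1 → ξ₂ = 78.28 mol/s, ξ₁ = 97.85 mol/s.
Outlet amounts (n = n₀ + Σ ν·ξ):
  A: 510.5 − 1(97.85) − 1(78.28) = 334.4
  E: 1234 − 3(97.85) − 2(78.28) = 783.9
  B: 0 + 2(97.85) = 195.7
  D: 0 + 1(78.28) = 78.28
Total out = 1392 mol/s; y_B = 195.7 / 1392 = 0.1406.

0.141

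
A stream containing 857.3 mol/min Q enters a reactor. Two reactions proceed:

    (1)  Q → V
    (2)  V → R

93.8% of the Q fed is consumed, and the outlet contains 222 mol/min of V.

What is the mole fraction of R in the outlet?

Conversion of Q: Q consumed = 1ξ₁ = 0.938 × 857.3 → ξ₁ = 804.1 mol/min.
V balance: n_V = 0 + 1ξ₁ − 1ξ₂ = 222 → ξ₂ = (1·804.1 − 222)/1 = 582.1 mol/min.
Outlet amounts (n = n₀ + Σ ν·ξ):
  Q: 857.3 − 1(804.1) = 53.15
  V: 0 + 1(804.1) − 1(582.1) = 222
  R: 0 + 1(582.1) = 582.1
Total out = 857.3 mol/min; y_R = 582.1 / 857.3 = 0.679.

0.679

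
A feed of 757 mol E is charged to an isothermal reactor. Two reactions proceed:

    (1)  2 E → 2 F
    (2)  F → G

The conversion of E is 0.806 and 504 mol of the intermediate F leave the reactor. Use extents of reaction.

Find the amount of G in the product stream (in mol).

106 mol

Conversion of E: E consumed = 2ξ₁ = 0.806 × 757 → ξ₁ = 305.1 mol.
F balance: n_F = 0 + 2ξ₁ − 1ξ₂ = 504 → ξ₂ = (2·305.1 − 504)/1 = 106.1 mol.
Outlet amounts (n = n₀ + Σ ν·ξ):
  E: 757 − 2(305.1) = 146.9
  F: 0 + 2(305.1) − 1(106.1) = 504
  G: 0 + 1(106.1) = 106.1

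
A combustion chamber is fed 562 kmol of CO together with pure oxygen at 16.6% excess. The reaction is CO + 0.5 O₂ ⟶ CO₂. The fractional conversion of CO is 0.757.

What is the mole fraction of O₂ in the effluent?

0.17

Stoichiometric O₂ = 0.5 × 562 = 281 kmol; O₂ fed = 281 × 1.166 = 327.6 kmol.
Fuel reacted = 0.757 × 562 → ξ = 425.4 kmol.
Outlet (n = n₀ + ν ξ):
  CO: 562 − 1(425.4) = 136.6
  O₂: 327.6 − 0.5(425.4) = 114.9
  CO₂: 0 + 1(425.4) = 425.4
Total out = 676.9 kmol; y_O₂ = 114.9 / 676.9 = 0.1698.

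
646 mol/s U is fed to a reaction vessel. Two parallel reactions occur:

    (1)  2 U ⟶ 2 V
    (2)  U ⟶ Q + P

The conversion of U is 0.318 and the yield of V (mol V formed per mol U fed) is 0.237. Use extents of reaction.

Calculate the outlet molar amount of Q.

52.3 mol/s

Yield of V: 2ξ₁ / 646 = 0.237 → ξ₁ = 76.55 mol/s.
Conversion of U: 2ξ₁ + 1ξ₂ = 0.318 × 646 = 205.4 → ξ₂ = 52.33 mol/s.
Outlet amounts (n = n₀ + Σ ν·ξ):
  U: 646 − 2(76.55) − 1(52.33) = 440.6
  V: 0 + 2(76.55) = 153.1
  Q: 0 + 1(52.33) = 52.33
  P: 0 + 1(52.33) = 52.33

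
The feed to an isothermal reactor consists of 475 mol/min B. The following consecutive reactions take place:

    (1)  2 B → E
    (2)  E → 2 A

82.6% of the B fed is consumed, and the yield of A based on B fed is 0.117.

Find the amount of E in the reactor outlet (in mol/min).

Conversion of B: B consumed = 2ξ₁ = 0.826 × 475 → ξ₁ = 196.2 mol/min.
Yield of A: 2ξ₂ / 475 = 0.117 → ξ₂ = 27.79 mol/min.
Outlet amounts (n = n₀ + Σ ν·ξ):
  B: 475 − 2(196.2) = 82.65
  E: 0 + 1(196.2) − 1(27.79) = 168.4
  A: 0 + 2(27.79) = 55.58

168 mol/min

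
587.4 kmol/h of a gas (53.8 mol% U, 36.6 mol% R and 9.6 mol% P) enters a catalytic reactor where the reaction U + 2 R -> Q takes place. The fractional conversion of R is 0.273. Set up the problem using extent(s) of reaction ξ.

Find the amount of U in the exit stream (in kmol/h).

287 kmol/h

R reacted = 0.273 × 215 = 58.69 kmol/h; ν_R = −2, so ξ = 58.69/2 = 29.35 kmol/h.
Outlet amounts (n = n₀ + ν ξ):
  U: 316 − 1(29.35) = 286.7
  R: 215 − 2(29.35) = 156.3
  Q: 0 + 1(29.35) = 29.35
  P: 56.39 (inert)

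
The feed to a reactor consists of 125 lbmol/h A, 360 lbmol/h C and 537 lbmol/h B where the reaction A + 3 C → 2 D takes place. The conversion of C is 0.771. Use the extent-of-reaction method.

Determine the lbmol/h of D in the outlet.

185 lbmol/h

C reacted = 0.771 × 360 = 277.6 lbmol/h; ν_C = −3, so ξ = 277.6/3 = 92.52 lbmol/h.
Outlet amounts (n = n₀ + ν ξ):
  A: 125 − 1(92.52) = 32.48
  C: 360 − 3(92.52) = 82.44
  D: 0 + 2(92.52) = 185
  B: 537 (inert)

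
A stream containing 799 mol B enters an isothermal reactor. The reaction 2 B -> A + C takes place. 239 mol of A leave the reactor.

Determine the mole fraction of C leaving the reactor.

0.299

For A: n = n₀ + 1ξ → 239 = 0 + 1ξ, giving ξ = 239 mol.
Outlet amounts (n = n₀ + ν ξ):
  B: 799 − 2(239) = 321
  A: 0 + 1(239) = 239
  C: 0 + 1(239) = 239
Total out = 799 mol; y_C = 239 / 799 = 0.2991.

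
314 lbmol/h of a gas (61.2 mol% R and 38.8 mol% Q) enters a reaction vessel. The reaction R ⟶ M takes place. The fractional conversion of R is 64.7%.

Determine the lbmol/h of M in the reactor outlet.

R reacted = 0.647 × 192.2 = 124.3 lbmol/h; ν_R = −1, so ξ = 124.3/1 = 124.3 lbmol/h.
Outlet amounts (n = n₀ + ν ξ):
  R: 192.2 − 1(124.3) = 67.84
  M: 0 + 1(124.3) = 124.3
  Q: 121.8 (inert)

124 lbmol/h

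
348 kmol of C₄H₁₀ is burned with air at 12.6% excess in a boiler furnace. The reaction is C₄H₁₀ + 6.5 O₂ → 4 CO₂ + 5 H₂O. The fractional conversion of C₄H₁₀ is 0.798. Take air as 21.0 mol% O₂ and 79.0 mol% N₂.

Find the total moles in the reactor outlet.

12900 kmol

Stoichiometric O₂ = 6.5 × 348 = 2262 kmol; O₂ fed = 2262 × 1.126 = 2547 kmol.
N₂ fed = 2547 × 79/21 = 9582 kmol.
Fuel reacted = 0.798 × 348 → ξ = 277.7 kmol.
Outlet (n = n₀ + ν ξ):
  C₄H₁₀: 348 − 1(277.7) = 70.3
  O₂: 2547 − 6.5(277.7) = 741.9
  N₂: 9582 (inert)
  CO₂: 0 + 4(277.7) = 1111
  H₂O: 0 + 5(277.7) = 1389
Total out = 70.3 + 741.9 + 9582 + 1111 + 1389 = 12890 kmol.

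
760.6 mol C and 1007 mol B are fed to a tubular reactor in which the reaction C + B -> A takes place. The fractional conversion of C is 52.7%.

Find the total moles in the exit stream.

1370 mol

C reacted = 0.527 × 760.6 = 400.8 mol; ν_C = −1, so ξ = 400.8/1 = 400.8 mol.
Outlet amounts (n = n₀ + ν ξ):
  C: 760.6 − 1(400.8) = 359.8
  B: 1007 − 1(400.8) = 606.2
  A: 0 + 1(400.8) = 400.8
Total out = 359.8 + 606.2 + 400.8 = 1367 mol.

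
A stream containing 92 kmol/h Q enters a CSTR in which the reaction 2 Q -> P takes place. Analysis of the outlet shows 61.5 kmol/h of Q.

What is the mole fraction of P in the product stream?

For Q: n = n₀ − 2ξ → 61.5 = 92 − 2ξ, giving ξ = 15.25 kmol/h.
Outlet amounts (n = n₀ + ν ξ):
  Q: 92 − 2(15.25) = 61.5
  P: 0 + 1(15.25) = 15.25
Total out = 76.75 kmol/h; y_P = 15.25 / 76.75 = 0.1987.

0.199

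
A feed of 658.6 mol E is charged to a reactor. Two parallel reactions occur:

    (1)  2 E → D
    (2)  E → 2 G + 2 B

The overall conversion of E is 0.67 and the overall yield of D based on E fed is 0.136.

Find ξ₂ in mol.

ξ₂ = 262 mol

Yield of D: 1ξ₁ / 658.6 = 0.136 → ξ₁ = 89.57 mol.
Conversion of E: 2ξ₁ + 1ξ₂ = 0.67 × 658.6 = 441.3 → ξ₂ = 262.1 mol.
Outlet amounts (n = n₀ + Σ ν·ξ):
  E: 658.6 − 2(89.57) − 1(262.1) = 217.3
  D: 0 + 1(89.57) = 89.57
  G: 0 + 2(262.1) = 524.2
  B: 0 + 2(262.1) = 524.2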